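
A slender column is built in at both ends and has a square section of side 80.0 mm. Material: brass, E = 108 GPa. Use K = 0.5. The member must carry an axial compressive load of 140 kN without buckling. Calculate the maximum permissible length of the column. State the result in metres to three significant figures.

I = a⁴/12 = 80.0⁴/12 = 3.413×10^6 mm⁴
I = 3.413×10^-6 m⁴
At the buckling limit P_cr = P = 1.400×10^5 N
From P_cr = π²EI/(K·L)²:  L = (1/K)·√(π²EI/P_cr) = (1/0.5)·√(π²×1.08×10^11×3.413×10^-6/1.400×10^5)
L = 10.2 m

L_max ≈ 10.2 m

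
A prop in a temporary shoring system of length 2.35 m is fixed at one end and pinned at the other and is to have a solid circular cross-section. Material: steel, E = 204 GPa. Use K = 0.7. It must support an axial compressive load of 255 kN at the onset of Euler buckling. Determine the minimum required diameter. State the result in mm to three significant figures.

L_e = K·L = 0.7 × 2.35 = 1.645 m
Required I = P_cr·L_e²/(π²E) = 2.550×10^5 × 1.645² / (π² × 2.04×10^11) = 3.427×10^-7 m⁴
I_req = 3.427×10^5 mm⁴
Solid circle: I = πd⁴/64  ⇒  d = (64I/π)^(1/4) = (64×3.427×10^5/π)^(1/4) = 51.4 mm

d ≈ 51.4 mm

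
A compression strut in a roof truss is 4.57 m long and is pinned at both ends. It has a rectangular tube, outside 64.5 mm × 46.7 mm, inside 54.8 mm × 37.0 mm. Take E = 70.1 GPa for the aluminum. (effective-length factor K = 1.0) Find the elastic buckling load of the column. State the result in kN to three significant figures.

P_cr ≈ 10.5 kN

Weak-axis I_min = (h_o·b_o³ − h_i·b_i³)/12 with b_o = 46.7, b_i = 37.00 mm (shorter outer/inner sides).
I_min = (64.5×46.7³ − 54.80×37.00³)/12 = 3.161×10^5 mm⁴
I = 3.161×10^5 mm⁴ = 3.161×10^-7 m⁴
Effective length L_e = K·L = 1 × 4.57 = 4.570 m
P_cr = π²EI / L_e² = π² × 70.1×10⁹ × 3.161×10^-7 / 4.570² = 1.047×10^4 N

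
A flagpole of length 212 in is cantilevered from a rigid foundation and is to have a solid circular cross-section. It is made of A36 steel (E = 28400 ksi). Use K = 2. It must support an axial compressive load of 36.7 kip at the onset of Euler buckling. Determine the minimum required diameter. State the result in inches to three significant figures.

L_e = K·L = 2 × 212 = 424.0 in
Required I = P_cr·L_e²/(π²E) = 3.670×10^4 × 424.0² / (π² × 2.84×10^7) = 23.54 in⁴
Solid circle: I = πd⁴/64  ⇒  d = (64I/π)^(1/4) = (64×23.54/π)^(1/4) = 4.68 in

d ≈ 4.68 in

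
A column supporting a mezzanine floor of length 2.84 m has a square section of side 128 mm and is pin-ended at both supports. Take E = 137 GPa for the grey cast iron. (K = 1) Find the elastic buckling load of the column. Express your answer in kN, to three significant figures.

P_cr ≈ 3750 kN

I = a⁴/12 = 128⁴/12 = 2.237×10^7 mm⁴
I = 2.237×10^7 mm⁴ = 2.237×10^-5 m⁴
Effective length L_e = K·L = 1 × 2.84 = 2.840 m
P_cr = π²EI / L_e² = π² × 137×10⁹ × 2.237×10^-5 / 2.840² = 3.750×10^6 N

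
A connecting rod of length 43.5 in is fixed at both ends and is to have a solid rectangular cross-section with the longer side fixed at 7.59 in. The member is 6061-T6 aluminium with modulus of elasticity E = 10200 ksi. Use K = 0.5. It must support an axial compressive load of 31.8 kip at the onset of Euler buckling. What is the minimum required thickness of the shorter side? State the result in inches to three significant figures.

b ≈ 0.618 in

L_e = K·L = 0.5 × 43.5 = 21.75 in
Required I = P_cr·L_e²/(π²E) = 3.180×10^4 × 21.75² / (π² × 1.02×10^7) = 0.1494 in⁴
Rectangle, weak axis: I_min = h·b³/12 with h = 7.59 in fixed  ⇒  b = (12I/h)^(1/3) = 0.618 in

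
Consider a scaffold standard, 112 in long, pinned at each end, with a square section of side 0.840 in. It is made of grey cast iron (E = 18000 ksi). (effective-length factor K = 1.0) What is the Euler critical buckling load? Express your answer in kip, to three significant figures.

P_cr ≈ 0.588 kip

I = a⁴/12 = 0.840⁴/12 = 4.149×10^-2 in⁴
Effective length L_e = K·L = 1 × 112 = 112.0 in
P_cr = π²EI / L_e² = π² × 18000×10³ × 4.149×10^-2 / 112.0² = 587.6 lb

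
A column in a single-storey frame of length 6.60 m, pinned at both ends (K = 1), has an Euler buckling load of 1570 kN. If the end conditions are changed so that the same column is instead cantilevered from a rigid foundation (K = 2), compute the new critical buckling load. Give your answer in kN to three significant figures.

P_cr ≈ 392 kN

P_cr ∝ 1/K², so P_cr,new = P_cr,old × (K_old/K_new)² = 1570 × (1/2)²
= 1570 × 0.2500 = 392 kN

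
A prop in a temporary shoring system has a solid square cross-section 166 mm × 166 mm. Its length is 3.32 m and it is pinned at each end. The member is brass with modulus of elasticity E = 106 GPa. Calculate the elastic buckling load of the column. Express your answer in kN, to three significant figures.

P_cr ≈ 6010 kN

I = a⁴/12 = 166⁴/12 = 6.328×10^7 mm⁴
I = 6.328×10^7 mm⁴ = 6.328×10^-5 m⁴
Effective length L_e = K·L = 1 × 3.32 = 3.320 m
P_cr = π²EI / L_e² = π² × 106×10⁹ × 6.328×10^-5 / 3.320² = 6.006×10^6 N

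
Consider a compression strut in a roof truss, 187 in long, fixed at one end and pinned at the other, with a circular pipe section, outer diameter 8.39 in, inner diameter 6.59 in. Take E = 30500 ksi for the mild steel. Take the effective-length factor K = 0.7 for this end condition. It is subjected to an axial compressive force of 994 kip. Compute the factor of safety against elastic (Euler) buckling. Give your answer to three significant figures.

d_o = 8.39 in, d_i = 6.59 in
I = π(d_o⁴ − d_i⁴)/64 = π(8.39⁴ − 6.590⁴)/64 = 150.7 in⁴
Effective length L_e = K·L = 0.7 × 187 = 130.9 in
P_cr = π²EI / L_e² = π² × 30500×10³ × 150.7 / 130.9² = 2.647×10^6 lb
Factor of safety n = P_cr / P = 2646.6 / 994 = 2.66

n ≈ 2.66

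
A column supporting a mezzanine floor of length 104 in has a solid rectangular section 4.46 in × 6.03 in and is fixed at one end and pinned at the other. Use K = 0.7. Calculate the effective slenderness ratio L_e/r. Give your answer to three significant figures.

λ ≈ 56.5

Buckling occurs about the weak axis: I_min = h·b³/12 with b = 4.46 in (the shorter side).
I_min = 6.03×4.46³/12 = 44.58 in⁴
A = 26.89 in²;  r_min = √(I/A) = √(44.58/26.89) = 1.287 in
L_e = K·L = 0.7 × 104 = 72.80 in
λ = L_e / r_min = 72.800 / 1.287 = 56.5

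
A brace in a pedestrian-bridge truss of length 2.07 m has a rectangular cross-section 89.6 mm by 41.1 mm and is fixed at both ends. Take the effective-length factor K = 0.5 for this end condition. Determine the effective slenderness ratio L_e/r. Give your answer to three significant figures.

λ ≈ 87.2

Buckling occurs about the weak axis: I_min = h·b³/12 with b = 41.1 mm (the shorter side).
I_min = 89.6×41.1³/12 = 5.184×10^5 mm⁴
A = 3.683×10^3 mm²;  r_min = √(I/A) = √(5.184×10^5/3.683×10^3) = 11.86 mm
L_e = K·L = 0.5 × 2.07 m = 1.035 m = 1035.0 mm
λ = L_e / r_min = 1035.0 / 11.86 = 87.2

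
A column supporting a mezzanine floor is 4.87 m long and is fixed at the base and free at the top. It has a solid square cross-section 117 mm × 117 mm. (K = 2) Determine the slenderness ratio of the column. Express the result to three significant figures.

I = a⁴/12 = 117⁴/12 = 1.562×10^7 mm⁴
A = 1.369×10^4 mm²;  r_min = √(I/A) = √(1.562×10^7/1.369×10^4) = 33.77 mm
L_e = K·L = 2 × 4.87 m = 9.740 m = 9740.0 mm
λ = L_e / r_min = 9740.0 / 33.77 = 288

λ ≈ 288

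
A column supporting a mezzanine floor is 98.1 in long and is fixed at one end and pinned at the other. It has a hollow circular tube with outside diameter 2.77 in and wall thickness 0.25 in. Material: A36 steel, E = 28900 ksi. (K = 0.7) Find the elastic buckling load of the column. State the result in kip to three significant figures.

Inner diameter d_i = 2.77 − 2×0.25 = 2.270 in
I = π(d_o⁴ − d_i⁴)/64 = π(2.77⁴ − 2.270⁴)/64 = 1.587 in⁴
Effective length L_e = K·L = 0.7 × 98.1 = 68.67 in
P_cr = π²EI / L_e² = π² × 28900×10³ × 1.587 / 68.67² = 9.597×10^4 lb

P_cr ≈ 96.0 kip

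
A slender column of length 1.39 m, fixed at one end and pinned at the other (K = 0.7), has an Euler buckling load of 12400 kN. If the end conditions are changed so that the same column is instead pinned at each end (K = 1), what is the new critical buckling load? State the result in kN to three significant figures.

P_cr ≈ 6080 kN

P_cr ∝ 1/K², so P_cr,new = P_cr,old × (K_old/K_new)² = 12400 × (0.7/1)²
= 12400 × 0.4900 = 6080 kN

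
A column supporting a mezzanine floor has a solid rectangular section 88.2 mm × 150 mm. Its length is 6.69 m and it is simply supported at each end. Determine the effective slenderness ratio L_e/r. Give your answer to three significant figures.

For a rectangle r_min = b/√12 = 88.2/√12 = 25.46 mm
L_e = K·L = 1 × 6.69 m = 6.690 m = 6690.0 mm
λ = L_e / r_min = 6690.0 / 25.46 = 263

λ ≈ 263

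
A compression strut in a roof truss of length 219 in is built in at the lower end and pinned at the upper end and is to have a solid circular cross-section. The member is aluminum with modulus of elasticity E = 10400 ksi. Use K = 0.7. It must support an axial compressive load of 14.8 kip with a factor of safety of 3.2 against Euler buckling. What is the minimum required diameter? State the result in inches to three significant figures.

d ≈ 3.86 in

Required P_cr = n·P = 3.2 × 14.8 = 47.36 kip
L_e = K·L = 0.7 × 219 = 153.3 in
Required I = P_cr·L_e²/(π²E) = 4.736×10^4 × 153.3² / (π² × 1.04×10^7) = 10.84 in⁴
Solid circle: I = πd⁴/64  ⇒  d = (64I/π)^(1/4) = (64×10.84/π)^(1/4) = 3.86 in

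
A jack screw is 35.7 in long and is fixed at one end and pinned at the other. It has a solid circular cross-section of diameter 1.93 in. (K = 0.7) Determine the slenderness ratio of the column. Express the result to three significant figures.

For a solid circle r = d/4 = 1.93/4 = 0.4825 in
L_e = K·L = 0.7 × 35.7 = 24.99 in
λ = L_e / r_min = 24.990 / 0.4825 = 51.8

λ ≈ 51.8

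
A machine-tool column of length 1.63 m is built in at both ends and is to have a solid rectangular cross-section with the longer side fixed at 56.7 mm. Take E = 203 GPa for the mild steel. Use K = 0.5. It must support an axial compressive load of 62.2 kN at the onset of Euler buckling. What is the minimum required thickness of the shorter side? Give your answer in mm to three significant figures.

b ≈ 16.3 mm

L_e = K·L = 0.5 × 1.63 = 0.8150 m
Required I = P_cr·L_e²/(π²E) = 6.220×10^4 × 0.8150² / (π² × 2.03×10^11) = 2.062×10^-8 m⁴
I_req = 2.062×10^4 mm⁴
Rectangle, weak axis: I_min = h·b³/12 with h = 56.7 mm fixed  ⇒  b = (12I/h)^(1/3) = 16.3 mm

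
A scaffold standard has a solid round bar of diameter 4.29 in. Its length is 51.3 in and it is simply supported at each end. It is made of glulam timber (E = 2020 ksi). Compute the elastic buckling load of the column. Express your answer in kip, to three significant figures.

I = πd⁴/64 = π×4.29⁴/64 = 16.63 in⁴
Effective length L_e = K·L = 1 × 51.3 = 51.30 in
P_cr = π²EI / L_e² = π² × 2020×10³ × 16.63 / 51.30² = 1.260×10^5 lb

P_cr ≈ 126 kip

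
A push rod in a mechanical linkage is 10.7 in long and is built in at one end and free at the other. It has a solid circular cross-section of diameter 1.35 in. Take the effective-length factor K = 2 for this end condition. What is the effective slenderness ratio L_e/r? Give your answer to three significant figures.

For a solid circle r = d/4 = 1.35/4 = 0.3375 in
L_e = K·L = 2 × 10.7 = 21.40 in
λ = L_e / r_min = 21.400 / 0.3375 = 63.4

λ ≈ 63.4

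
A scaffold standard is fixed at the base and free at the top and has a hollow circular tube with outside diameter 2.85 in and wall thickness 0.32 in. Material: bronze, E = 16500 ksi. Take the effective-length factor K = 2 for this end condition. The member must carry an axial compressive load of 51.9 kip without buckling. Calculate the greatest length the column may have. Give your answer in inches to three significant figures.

L_max ≈ 40.3 in

Inner diameter d_i = 2.85 − 2×0.32 = 2.210 in
I = π(d_o⁴ − d_i⁴)/64 = π(2.85⁴ − 2.210⁴)/64 = 2.068 in⁴
At the buckling limit P_cr = P = 5.190×10^4 lb
From P_cr = π²EI/(K·L)²:  L = (1/K)·√(π²EI/P_cr) = (1/2)·√(π²×1.65×10^7×2.068/5.190×10^4)
L = 40.3 in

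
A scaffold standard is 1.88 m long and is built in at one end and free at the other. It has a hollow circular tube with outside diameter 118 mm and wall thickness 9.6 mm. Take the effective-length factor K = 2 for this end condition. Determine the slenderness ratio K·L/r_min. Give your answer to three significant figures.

Inner diameter d_i = 118 − 2×9.6 = 98.80 mm
I = π(d_o⁴ − d_i⁴)/64 = π(118⁴ − 98.80⁴)/64 = 4.840×10^6 mm⁴
A = 3.269×10^3 mm²;  r_min = √(I/A) = √(4.840×10^6/3.269×10^3) = 38.48 mm
L_e = K·L = 2 × 1.88 m = 3.760 m = 3760.0 mm
λ = L_e / r_min = 3760.0 / 38.48 = 97.7

λ ≈ 97.7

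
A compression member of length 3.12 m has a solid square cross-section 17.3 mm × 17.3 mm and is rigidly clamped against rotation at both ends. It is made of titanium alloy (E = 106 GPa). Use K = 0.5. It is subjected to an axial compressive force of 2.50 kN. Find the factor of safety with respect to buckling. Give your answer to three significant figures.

I = a⁴/12 = 17.3⁴/12 = 7.465×10^3 mm⁴
I = 7.465×10^3 mm⁴ = 7.465×10^-9 m⁴
Effective length L_e = K·L = 0.5 × 3.12 = 1.560 m
P_cr = π²EI / L_e² = π² × 106×10⁹ × 7.465×10^-9 / 1.560² = 3.209×10^3 N
Factor of safety n = P_cr / P = 3.2089 / 2.50 = 1.28

n ≈ 1.28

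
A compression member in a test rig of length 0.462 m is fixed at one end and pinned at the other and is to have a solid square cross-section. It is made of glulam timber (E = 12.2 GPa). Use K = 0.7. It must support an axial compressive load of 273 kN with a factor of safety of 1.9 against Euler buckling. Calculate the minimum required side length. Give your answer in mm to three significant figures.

Required P_cr = n·P = 1.9 × 273 = 518.7 kN
L_e = K·L = 0.7 × 0.462 = 0.3234 m
Required I = P_cr·L_e²/(π²E) = 5.187×10^5 × 0.3234² / (π² × 1.22×10^10) = 4.505×10^-7 m⁴
I_req = 4.505×10^5 mm⁴
Solid square: I = a⁴/12  ⇒  a = (12I)^(1/4) = (12×4.505×10^5)^(1/4) = 48.2 mm

a ≈ 48.2 mm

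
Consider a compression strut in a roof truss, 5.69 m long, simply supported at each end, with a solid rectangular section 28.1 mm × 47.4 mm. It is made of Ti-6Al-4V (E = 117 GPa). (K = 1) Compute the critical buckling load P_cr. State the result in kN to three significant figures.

Buckling occurs about the weak axis: I_min = h·b³/12 with b = 28.1 mm (the shorter side).
I_min = 47.4×28.1³/12 = 8.764×10^4 mm⁴
I = 8.764×10^4 mm⁴ = 8.764×10^-8 m⁴
Effective length L_e = K·L = 1 × 5.69 = 5.690 m
P_cr = π²EI / L_e² = π² × 117×10⁹ × 8.764×10^-8 / 5.690² = 3.126×10^3 N

P_cr ≈ 3.13 kN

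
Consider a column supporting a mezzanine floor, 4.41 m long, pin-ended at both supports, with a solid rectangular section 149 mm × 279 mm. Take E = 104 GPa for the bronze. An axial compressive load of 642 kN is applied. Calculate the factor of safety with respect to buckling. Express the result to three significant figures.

Buckling occurs about the weak axis: I_min = h·b³/12 with b = 149 mm (the shorter side).
I_min = 279×149³/12 = 7.691×10^7 mm⁴
I = 7.691×10^7 mm⁴ = 7.691×10^-5 m⁴
Effective length L_e = K·L = 1 × 4.41 = 4.410 m
P_cr = π²EI / L_e² = π² × 104×10⁹ × 7.691×10^-5 / 4.410² = 4.059×10^6 N
Factor of safety n = P_cr / P = 4059.2 / 642 = 6.32

n ≈ 6.32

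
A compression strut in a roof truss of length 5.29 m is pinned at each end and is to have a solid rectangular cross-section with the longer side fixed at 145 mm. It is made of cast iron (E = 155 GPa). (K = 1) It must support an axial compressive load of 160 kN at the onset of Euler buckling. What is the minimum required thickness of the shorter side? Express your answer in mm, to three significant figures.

b ≈ 62.3 mm

L_e = K·L = 1 × 5.29 = 5.290 m
Required I = P_cr·L_e²/(π²E) = 1.600×10^5 × 5.290² / (π² × 1.55×10^11) = 2.927×10^-6 m⁴
I_req = 2.927×10^6 mm⁴
Rectangle, weak axis: I_min = h·b³/12 with h = 145 mm fixed  ⇒  b = (12I/h)^(1/3) = 62.3 mm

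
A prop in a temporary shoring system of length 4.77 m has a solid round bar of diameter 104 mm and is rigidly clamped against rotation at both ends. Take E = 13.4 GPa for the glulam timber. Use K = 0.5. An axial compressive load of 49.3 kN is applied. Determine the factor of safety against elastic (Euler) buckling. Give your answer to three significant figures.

I = πd⁴/64 = π×104⁴/64 = 5.743×10^6 mm⁴
I = 5.743×10^6 mm⁴ = 5.743×10^-6 m⁴
Effective length L_e = K·L = 0.5 × 4.77 = 2.385 m
P_cr = π²EI / L_e² = π² × 13.4×10⁹ × 5.743×10^-6 / 2.385² = 1.335×10^5 N
Factor of safety n = P_cr / P = 133.52 / 49.3 = 2.71

n ≈ 2.71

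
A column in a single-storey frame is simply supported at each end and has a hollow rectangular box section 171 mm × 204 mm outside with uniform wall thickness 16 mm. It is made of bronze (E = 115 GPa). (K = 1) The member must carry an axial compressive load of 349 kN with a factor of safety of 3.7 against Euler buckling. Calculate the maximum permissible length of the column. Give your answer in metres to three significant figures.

Inner dimensions: h_i = 204 − 2×16 = 172.0 mm, b_i = 171 − 2×16 = 139.0 mm
Weak-axis I_min = (h_o·b_o³ − h_i·b_i³)/12 with b_o = 171, b_i = 139.0 mm (shorter outer/inner sides).
I_min = (204×171³ − 172.0×139.0³)/12 = 4.651×10^7 mm⁴
I = 4.651×10^-5 m⁴
Required critical load P_cr = n·P = 3.7 × 349 = 1291 kN = 1.291×10^6 N
From P_cr = π²EI/(K·L)²:  L = (1/K)·√(π²EI/P_cr) = (1/1)·√(π²×1.15×10^11×4.651×10^-5/1.291×10^6)
L = 6.39 m

L_max ≈ 6.39 m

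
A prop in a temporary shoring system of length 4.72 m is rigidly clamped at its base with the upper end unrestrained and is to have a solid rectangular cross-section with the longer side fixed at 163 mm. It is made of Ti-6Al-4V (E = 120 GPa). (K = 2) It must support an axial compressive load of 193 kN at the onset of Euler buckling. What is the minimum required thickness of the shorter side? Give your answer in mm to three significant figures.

L_e = K·L = 2 × 4.72 = 9.440 m
Required I = P_cr·L_e²/(π²E) = 1.930×10^5 × 9.440² / (π² × 1.20×10^11) = 1.452×10^-5 m⁴
I_req = 1.452×10^7 mm⁴
Rectangle, weak axis: I_min = h·b³/12 with h = 163 mm fixed  ⇒  b = (12I/h)^(1/3) = 102 mm

b ≈ 102 mm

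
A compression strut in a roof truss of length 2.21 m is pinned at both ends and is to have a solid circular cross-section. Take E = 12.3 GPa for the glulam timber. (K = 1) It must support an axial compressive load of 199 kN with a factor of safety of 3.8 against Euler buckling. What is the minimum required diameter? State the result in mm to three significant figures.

Required P_cr = n·P = 3.8 × 199 = 756.2 kN
L_e = K·L = 1 × 2.21 = 2.210 m
Required I = P_cr·L_e²/(π²E) = 7.562×10^5 × 2.210² / (π² × 1.23×10^10) = 3.042×10^-5 m⁴
I_req = 3.042×10^7 mm⁴
Solid circle: I = πd⁴/64  ⇒  d = (64I/π)^(1/4) = (64×3.042×10^7/π)^(1/4) = 158 mm

d ≈ 158 mm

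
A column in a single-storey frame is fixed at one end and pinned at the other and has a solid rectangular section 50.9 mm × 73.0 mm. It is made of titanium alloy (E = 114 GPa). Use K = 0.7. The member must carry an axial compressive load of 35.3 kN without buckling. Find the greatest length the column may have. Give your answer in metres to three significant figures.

Buckling occurs about the weak axis: I_min = h·b³/12 with b = 50.9 mm (the shorter side).
I_min = 73.0×50.9³/12 = 8.022×10^5 mm⁴
I = 8.022×10^-7 m⁴
At the buckling limit P_cr = P = 3.530×10^4 N
From P_cr = π²EI/(K·L)²:  L = (1/K)·√(π²EI/P_cr) = (1/0.7)·√(π²×1.14×10^11×8.022×10^-7/3.530×10^4)
L = 7.22 m

L_max ≈ 7.22 m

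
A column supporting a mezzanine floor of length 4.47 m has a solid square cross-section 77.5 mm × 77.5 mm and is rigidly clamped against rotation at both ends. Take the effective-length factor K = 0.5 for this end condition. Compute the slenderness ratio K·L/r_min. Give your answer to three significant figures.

λ ≈ 99.9

For a square r = a/√12 = 77.5/√12 = 22.37 mm
L_e = K·L = 0.5 × 4.47 m = 2.235 m = 2235.0 mm
λ = L_e / r_min = 2235.0 / 22.37 = 99.9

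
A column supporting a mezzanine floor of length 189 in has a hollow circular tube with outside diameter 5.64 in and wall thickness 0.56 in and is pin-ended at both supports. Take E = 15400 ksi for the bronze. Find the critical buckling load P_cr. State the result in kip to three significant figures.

Inner diameter d_i = 5.64 − 2×0.56 = 4.520 in
I = π(d_o⁴ − d_i⁴)/64 = π(5.64⁴ − 4.520⁴)/64 = 29.18 in⁴
Effective length L_e = K·L = 1 × 189 = 189.0 in
P_cr = π²EI / L_e² = π² × 15400×10³ × 29.18 / 189.0² = 1.242×10^5 lb

P_cr ≈ 124 kip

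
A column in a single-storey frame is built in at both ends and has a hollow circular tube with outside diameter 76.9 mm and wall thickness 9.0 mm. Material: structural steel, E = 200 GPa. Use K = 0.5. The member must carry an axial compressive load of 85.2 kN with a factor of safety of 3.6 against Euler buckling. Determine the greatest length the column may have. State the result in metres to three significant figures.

Inner diameter d_i = 76.9 − 2×9.0 = 58.90 mm
I = π(d_o⁴ − d_i⁴)/64 = π(76.9⁴ − 58.90⁴)/64 = 1.126×10^6 mm⁴
I = 1.126×10^-6 m⁴
Required critical load P_cr = n·P = 3.6 × 85.2 = 306.7 kN = 3.067×10^5 N
From P_cr = π²EI/(K·L)²:  L = (1/K)·√(π²EI/P_cr) = (1/0.5)·√(π²×2.00×10^11×1.126×10^-6/3.067×10^5)
L = 5.38 m

L_max ≈ 5.38 m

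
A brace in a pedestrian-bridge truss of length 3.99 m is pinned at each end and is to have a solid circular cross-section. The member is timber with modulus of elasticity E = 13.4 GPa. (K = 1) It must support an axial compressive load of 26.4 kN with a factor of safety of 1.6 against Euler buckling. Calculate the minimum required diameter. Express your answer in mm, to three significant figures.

d ≈ 101 mm

Required P_cr = n·P = 1.6 × 26.4 = 42.24 kN
L_e = K·L = 1 × 3.99 = 3.990 m
Required I = P_cr·L_e²/(π²E) = 4.224×10^4 × 3.990² / (π² × 1.34×10^10) = 5.085×10^-6 m⁴
I_req = 5.085×10^6 mm⁴
Solid circle: I = πd⁴/64  ⇒  d = (64I/π)^(1/4) = (64×5.085×10^6/π)^(1/4) = 101 mm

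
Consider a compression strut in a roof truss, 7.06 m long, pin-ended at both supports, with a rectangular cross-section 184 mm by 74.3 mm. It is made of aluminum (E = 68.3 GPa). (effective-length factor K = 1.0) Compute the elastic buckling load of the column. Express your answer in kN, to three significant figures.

Buckling occurs about the weak axis: I_min = h·b³/12 with b = 74.3 mm (the shorter side).
I_min = 184×74.3³/12 = 6.289×10^6 mm⁴
I = 6.289×10^6 mm⁴ = 6.289×10^-6 m⁴
Effective length L_e = K·L = 1 × 7.06 = 7.060 m
P_cr = π²EI / L_e² = π² × 68.3×10⁹ × 6.289×10^-6 / 7.060² = 8.506×10^4 N

P_cr ≈ 85.1 kN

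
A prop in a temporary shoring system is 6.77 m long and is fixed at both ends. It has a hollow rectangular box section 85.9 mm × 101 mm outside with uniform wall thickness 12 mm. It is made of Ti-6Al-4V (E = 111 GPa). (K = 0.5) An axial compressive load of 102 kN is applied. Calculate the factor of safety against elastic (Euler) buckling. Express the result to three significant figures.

Inner dimensions: h_i = 101 − 2×12 = 77.00 mm, b_i = 85.9 − 2×12 = 61.90 mm
Weak-axis I_min = (h_o·b_o³ − h_i·b_i³)/12 with b_o = 85.9, b_i = 61.90 mm (shorter outer/inner sides).
I_min = (101×85.9³ − 77.00×61.90³)/12 = 3.813×10^6 mm⁴
I = 3.813×10^6 mm⁴ = 3.813×10^-6 m⁴
Effective length L_e = K·L = 0.5 × 6.77 = 3.385 m
P_cr = π²EI / L_e² = π² × 111×10⁹ × 3.813×10^-6 / 3.385² = 3.646×10^5 N
Factor of safety n = P_cr / P = 364.56 / 102 = 3.57

n ≈ 3.57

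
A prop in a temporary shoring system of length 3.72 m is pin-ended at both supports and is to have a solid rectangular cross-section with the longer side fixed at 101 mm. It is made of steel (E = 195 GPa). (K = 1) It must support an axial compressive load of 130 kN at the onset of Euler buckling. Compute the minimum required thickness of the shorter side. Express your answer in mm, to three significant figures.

b ≈ 48.1 mm

L_e = K·L = 1 × 3.72 = 3.720 m
Required I = P_cr·L_e²/(π²E) = 1.300×10^5 × 3.720² / (π² × 1.95×10^11) = 9.347×10^-7 m⁴
I_req = 9.347×10^5 mm⁴
Rectangle, weak axis: I_min = h·b³/12 with h = 101 mm fixed  ⇒  b = (12I/h)^(1/3) = 48.1 mm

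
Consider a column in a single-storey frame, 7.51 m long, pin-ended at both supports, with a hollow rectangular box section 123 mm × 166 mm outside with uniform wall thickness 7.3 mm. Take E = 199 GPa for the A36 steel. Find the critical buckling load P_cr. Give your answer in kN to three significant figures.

P_cr ≈ 337 kN

Inner dimensions: h_i = 166 − 2×7.3 = 151.4 mm, b_i = 123 − 2×7.3 = 108.4 mm
Weak-axis I_min = (h_o·b_o³ − h_i·b_i³)/12 with b_o = 123, b_i = 108.4 mm (shorter outer/inner sides).
I_min = (166×123³ − 151.4×108.4³)/12 = 9.671×10^6 mm⁴
I = 9.671×10^6 mm⁴ = 9.671×10^-6 m⁴
Effective length L_e = K·L = 1 × 7.51 = 7.510 m
P_cr = π²EI / L_e² = π² × 199×10⁹ × 9.671×10^-6 / 7.510² = 3.368×10^5 N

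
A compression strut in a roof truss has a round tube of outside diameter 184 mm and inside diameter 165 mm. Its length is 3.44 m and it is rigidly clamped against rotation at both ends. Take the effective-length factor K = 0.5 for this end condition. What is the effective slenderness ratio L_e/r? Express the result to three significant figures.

d_o = 184 mm, d_i = 165 mm
I = π(d_o⁴ − d_i⁴)/64 = π(184⁴ − 165.0⁴)/64 = 1.988×10^7 mm⁴
A = 5.208×10^3 mm²;  r_min = √(I/A) = √(1.988×10^7/5.208×10^3) = 61.79 mm
L_e = K·L = 0.5 × 3.44 m = 1.720 m = 1720.0 mm
λ = L_e / r_min = 1720.0 / 61.79 = 27.8

λ ≈ 27.8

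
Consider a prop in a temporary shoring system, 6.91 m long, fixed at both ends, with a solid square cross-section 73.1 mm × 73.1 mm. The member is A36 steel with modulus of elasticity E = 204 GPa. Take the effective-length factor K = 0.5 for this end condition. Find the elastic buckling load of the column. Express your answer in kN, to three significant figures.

I = a⁴/12 = 73.1⁴/12 = 2.380×10^6 mm⁴
I = 2.380×10^6 mm⁴ = 2.380×10^-6 m⁴
Effective length L_e = K·L = 0.5 × 6.91 = 3.455 m
P_cr = π²EI / L_e² = π² × 204×10⁹ × 2.380×10^-6 / 3.455² = 4.013×10^5 N

P_cr ≈ 401 kN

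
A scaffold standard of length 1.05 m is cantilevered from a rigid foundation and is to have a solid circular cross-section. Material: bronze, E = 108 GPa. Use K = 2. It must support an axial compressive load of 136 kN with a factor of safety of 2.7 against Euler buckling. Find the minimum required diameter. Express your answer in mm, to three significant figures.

d ≈ 74.6 mm

Required P_cr = n·P = 2.7 × 136 = 367.2 kN
L_e = K·L = 2 × 1.05 = 2.100 m
Required I = P_cr·L_e²/(π²E) = 3.672×10^5 × 2.100² / (π² × 1.08×10^11) = 1.519×10^-6 m⁴
I_req = 1.519×10^6 mm⁴
Solid circle: I = πd⁴/64  ⇒  d = (64I/π)^(1/4) = (64×1.519×10^6/π)^(1/4) = 74.6 mm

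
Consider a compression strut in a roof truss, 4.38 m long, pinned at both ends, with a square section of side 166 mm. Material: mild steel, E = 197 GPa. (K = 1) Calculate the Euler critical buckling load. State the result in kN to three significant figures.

I = a⁴/12 = 166⁴/12 = 6.328×10^7 mm⁴
I = 6.328×10^7 mm⁴ = 6.328×10^-5 m⁴
Effective length L_e = K·L = 1 × 4.38 = 4.380 m
P_cr = π²EI / L_e² = π² × 197×10⁹ × 6.328×10^-5 / 4.380² = 6.413×10^6 N

P_cr ≈ 6410 kN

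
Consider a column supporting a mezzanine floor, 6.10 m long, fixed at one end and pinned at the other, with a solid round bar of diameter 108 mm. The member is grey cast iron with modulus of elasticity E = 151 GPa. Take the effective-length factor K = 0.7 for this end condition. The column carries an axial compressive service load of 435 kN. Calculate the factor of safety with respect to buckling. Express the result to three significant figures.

n ≈ 1.25

I = πd⁴/64 = π×108⁴/64 = 6.678×10^6 mm⁴
I = 6.678×10^6 mm⁴ = 6.678×10^-6 m⁴
Effective length L_e = K·L = 0.7 × 6.10 = 4.270 m
P_cr = π²EI / L_e² = π² × 151×10⁹ × 6.678×10^-6 / 4.270² = 5.459×10^5 N
Factor of safety n = P_cr / P = 545.87 / 435 = 1.25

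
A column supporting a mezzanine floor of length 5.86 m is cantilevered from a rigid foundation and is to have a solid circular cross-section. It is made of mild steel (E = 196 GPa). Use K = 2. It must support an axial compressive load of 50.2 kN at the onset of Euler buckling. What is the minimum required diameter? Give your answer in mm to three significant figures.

L_e = K·L = 2 × 5.86 = 11.72 m
Required I = P_cr·L_e²/(π²E) = 5.020×10^4 × 11.72² / (π² × 1.96×10^11) = 3.565×10^-6 m⁴
I_req = 3.565×10^6 mm⁴
Solid circle: I = πd⁴/64  ⇒  d = (64I/π)^(1/4) = (64×3.565×10^6/π)^(1/4) = 92.3 mm

d ≈ 92.3 mm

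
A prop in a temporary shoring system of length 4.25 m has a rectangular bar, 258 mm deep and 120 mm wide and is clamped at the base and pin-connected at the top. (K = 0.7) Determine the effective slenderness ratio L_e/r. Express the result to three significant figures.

λ ≈ 85.9

For a rectangle r_min = b/√12 = 120/√12 = 34.64 mm
L_e = K·L = 0.7 × 4.25 m = 2.975 m = 2975.0 mm
λ = L_e / r_min = 2975.0 / 34.64 = 85.9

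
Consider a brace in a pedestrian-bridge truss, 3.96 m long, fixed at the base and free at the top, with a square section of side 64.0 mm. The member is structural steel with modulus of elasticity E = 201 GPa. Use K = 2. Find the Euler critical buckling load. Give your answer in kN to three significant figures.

I = a⁴/12 = 64.0⁴/12 = 1.398×10^6 mm⁴
I = 1.398×10^6 mm⁴ = 1.398×10^-6 m⁴
Effective length L_e = K·L = 2 × 3.96 = 7.920 m
P_cr = π²EI / L_e² = π² × 201×10⁹ × 1.398×10^-6 / 7.920² = 4.422×10^4 N

P_cr ≈ 44.2 kN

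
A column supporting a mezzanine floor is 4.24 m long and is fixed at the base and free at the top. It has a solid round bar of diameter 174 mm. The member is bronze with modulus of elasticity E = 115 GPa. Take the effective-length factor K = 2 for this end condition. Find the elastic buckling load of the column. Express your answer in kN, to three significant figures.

P_cr ≈ 710 kN

I = πd⁴/64 = π×174⁴/64 = 4.500×10^7 mm⁴
I = 4.500×10^7 mm⁴ = 4.500×10^-5 m⁴
Effective length L_e = K·L = 2 × 4.24 = 8.480 m
P_cr = π²EI / L_e² = π² × 115×10⁹ × 4.500×10^-5 / 8.480² = 7.102×10^5 N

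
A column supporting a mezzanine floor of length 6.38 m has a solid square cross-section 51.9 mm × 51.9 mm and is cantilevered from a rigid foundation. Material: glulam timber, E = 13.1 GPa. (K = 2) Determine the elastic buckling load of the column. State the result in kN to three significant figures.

P_cr ≈ 0.480 kN

I = a⁴/12 = 51.9⁴/12 = 6.046×10^5 mm⁴
I = 6.046×10^5 mm⁴ = 6.046×10^-7 m⁴
Effective length L_e = K·L = 2 × 6.38 = 12.76 m
P_cr = π²EI / L_e² = π² × 13.1×10⁹ × 6.046×10^-7 / 12.76² = 480.1 N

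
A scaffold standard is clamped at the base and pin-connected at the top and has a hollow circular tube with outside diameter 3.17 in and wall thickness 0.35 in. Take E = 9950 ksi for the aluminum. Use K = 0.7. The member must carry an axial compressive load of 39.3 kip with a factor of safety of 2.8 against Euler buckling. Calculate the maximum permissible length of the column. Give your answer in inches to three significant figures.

Inner diameter d_i = 3.17 − 2×0.35 = 2.470 in
I = π(d_o⁴ − d_i⁴)/64 = π(3.17⁴ − 2.470⁴)/64 = 3.130 in⁴
Required critical load P_cr = n·P = 2.8 × 39.3 = 110.0 kip = 1.100×10^5 lb
From P_cr = π²EI/(K·L)²:  L = (1/K)·√(π²EI/P_cr) = (1/0.7)·√(π²×9.95×10^6×3.130/1.100×10^5)
L = 75.5 in

L_max ≈ 75.5 in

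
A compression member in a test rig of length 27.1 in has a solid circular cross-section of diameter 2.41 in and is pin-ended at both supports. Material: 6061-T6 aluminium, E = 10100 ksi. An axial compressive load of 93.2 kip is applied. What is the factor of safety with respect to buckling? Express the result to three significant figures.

I = πd⁴/64 = π×2.41⁴/64 = 1.656 in⁴
Effective length L_e = K·L = 1 × 27.1 = 27.10 in
P_cr = π²EI / L_e² = π² × 10100×10³ × 1.656 / 27.10² = 2.248×10^5 lb
Factor of safety n = P_cr / P = 224.76 / 93.2 = 2.41

n ≈ 2.41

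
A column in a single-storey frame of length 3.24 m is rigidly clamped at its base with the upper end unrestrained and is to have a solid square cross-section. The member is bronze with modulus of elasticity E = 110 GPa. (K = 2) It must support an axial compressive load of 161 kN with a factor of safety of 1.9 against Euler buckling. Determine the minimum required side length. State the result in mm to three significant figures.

Required P_cr = n·P = 1.9 × 161 = 305.9 kN
L_e = K·L = 2 × 3.24 = 6.480 m
Required I = P_cr·L_e²/(π²E) = 3.059×10^5 × 6.480² / (π² × 1.10×10^11) = 1.183×10^-5 m⁴
I_req = 1.183×10^7 mm⁴
Solid square: I = a⁴/12  ⇒  a = (12I)^(1/4) = (12×1.183×10^7)^(1/4) = 109 mm

a ≈ 109 mm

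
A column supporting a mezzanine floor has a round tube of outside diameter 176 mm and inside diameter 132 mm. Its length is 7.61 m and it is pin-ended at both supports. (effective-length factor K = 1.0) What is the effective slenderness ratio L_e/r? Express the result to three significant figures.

d_o = 176 mm, d_i = 132 mm
I = π(d_o⁴ − d_i⁴)/64 = π(176⁴ − 132.0⁴)/64 = 3.220×10^7 mm⁴
A = 1.064×10^4 mm²;  r_min = √(I/A) = √(3.220×10^7/1.064×10^4) = 55.00 mm
L_e = K·L = 1 × 7.61 m = 7.610 m = 7610.0 mm
λ = L_e / r_min = 7610.0 / 55.00 = 138

λ ≈ 138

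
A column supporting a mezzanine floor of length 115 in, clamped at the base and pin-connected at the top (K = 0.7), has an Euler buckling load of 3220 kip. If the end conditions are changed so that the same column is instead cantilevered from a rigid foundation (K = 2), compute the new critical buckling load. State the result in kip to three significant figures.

P_cr ≈ 394 kip

P_cr ∝ 1/K², so P_cr,new = P_cr,old × (K_old/K_new)² = 3220 × (0.7/2)²
= 3220 × 0.1225 = 394 kip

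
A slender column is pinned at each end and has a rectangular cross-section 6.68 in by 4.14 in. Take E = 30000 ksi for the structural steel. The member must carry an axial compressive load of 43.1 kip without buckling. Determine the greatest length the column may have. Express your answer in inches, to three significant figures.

Buckling occurs about the weak axis: I_min = h·b³/12 with b = 4.14 in (the shorter side).
I_min = 6.68×4.14³/12 = 39.50 in⁴
At the buckling limit P_cr = P = 4.310×10^4 lb
From P_cr = π²EI/(K·L)²:  L = (1/K)·√(π²EI/P_cr) = (1/1)·√(π²×3.00×10^7×39.50/4.310×10^4)
L = 521 in

L_max ≈ 521 in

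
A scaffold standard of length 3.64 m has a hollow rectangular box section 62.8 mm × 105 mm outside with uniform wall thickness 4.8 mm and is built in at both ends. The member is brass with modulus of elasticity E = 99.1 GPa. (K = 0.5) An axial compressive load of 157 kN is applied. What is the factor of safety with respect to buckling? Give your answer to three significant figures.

Inner dimensions: h_i = 105 − 2×4.8 = 95.40 mm, b_i = 62.8 − 2×4.8 = 53.20 mm
Weak-axis I_min = (h_o·b_o³ − h_i·b_i³)/12 with b_o = 62.8, b_i = 53.20 mm (shorter outer/inner sides).
I_min = (105×62.8³ − 95.40×53.20³)/12 = 9.701×10^5 mm⁴
I = 9.701×10^5 mm⁴ = 9.701×10^-7 m⁴
Effective length L_e = K·L = 0.5 × 3.64 = 1.820 m
P_cr = π²EI / L_e² = π² × 99.1×10⁹ × 9.701×10^-7 / 1.820² = 2.865×10^5 N
Factor of safety n = P_cr / P = 286.45 / 157 = 1.82

n ≈ 1.82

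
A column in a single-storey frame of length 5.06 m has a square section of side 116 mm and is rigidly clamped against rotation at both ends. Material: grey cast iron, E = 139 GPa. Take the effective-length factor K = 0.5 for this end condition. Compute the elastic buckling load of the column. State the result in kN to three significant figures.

I = a⁴/12 = 116⁴/12 = 1.509×10^7 mm⁴
I = 1.509×10^7 mm⁴ = 1.509×10^-5 m⁴
Effective length L_e = K·L = 0.5 × 5.06 = 2.530 m
P_cr = π²EI / L_e² = π² × 139×10⁹ × 1.509×10^-5 / 2.530² = 3.234×10^6 N

P_cr ≈ 3230 kN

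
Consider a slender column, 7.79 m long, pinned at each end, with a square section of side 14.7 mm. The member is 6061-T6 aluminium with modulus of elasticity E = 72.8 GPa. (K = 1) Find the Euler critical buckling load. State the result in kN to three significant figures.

I = a⁴/12 = 14.7⁴/12 = 3.891×10^3 mm⁴
I = 3.891×10^3 mm⁴ = 3.891×10^-9 m⁴
Effective length L_e = K·L = 1 × 7.79 = 7.790 m
P_cr = π²EI / L_e² = π² × 72.8×10⁹ × 3.891×10^-9 / 7.790² = 46.07 N

P_cr ≈ 0.0461 kN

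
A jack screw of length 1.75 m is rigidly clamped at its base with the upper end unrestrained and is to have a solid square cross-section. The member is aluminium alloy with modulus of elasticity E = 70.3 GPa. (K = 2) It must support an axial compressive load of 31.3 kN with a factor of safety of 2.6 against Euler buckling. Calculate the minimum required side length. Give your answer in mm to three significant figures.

a ≈ 64.4 mm

Required P_cr = n·P = 2.6 × 31.3 = 81.38 kN
L_e = K·L = 2 × 1.75 = 3.500 m
Required I = P_cr·L_e²/(π²E) = 8.138×10^4 × 3.500² / (π² × 7.03×10^10) = 1.437×10^-6 m⁴
I_req = 1.437×10^6 mm⁴
Solid square: I = a⁴/12  ⇒  a = (12I)^(1/4) = (12×1.437×10^6)^(1/4) = 64.4 mm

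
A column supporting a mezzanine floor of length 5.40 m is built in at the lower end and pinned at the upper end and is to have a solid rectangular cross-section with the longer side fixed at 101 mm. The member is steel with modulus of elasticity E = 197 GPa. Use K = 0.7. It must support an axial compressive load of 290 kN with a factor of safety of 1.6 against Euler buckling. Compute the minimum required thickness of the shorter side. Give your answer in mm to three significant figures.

Required P_cr = n·P = 1.6 × 290 = 464.0 kN
L_e = K·L = 0.7 × 5.40 = 3.780 m
Required I = P_cr·L_e²/(π²E) = 4.640×10^5 × 3.780² / (π² × 1.97×10^11) = 3.410×10^-6 m⁴
I_req = 3.410×10^6 mm⁴
Rectangle, weak axis: I_min = h·b³/12 with h = 101 mm fixed  ⇒  b = (12I/h)^(1/3) = 74.0 mm

b ≈ 74.0 mm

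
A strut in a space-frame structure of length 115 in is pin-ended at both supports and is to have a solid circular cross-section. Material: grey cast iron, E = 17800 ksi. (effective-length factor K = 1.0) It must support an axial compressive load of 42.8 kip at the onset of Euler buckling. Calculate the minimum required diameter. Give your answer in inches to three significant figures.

L_e = K·L = 1 × 115 = 115.0 in
Required I = P_cr·L_e²/(π²E) = 4.280×10^4 × 115.0² / (π² × 1.78×10^7) = 3.222 in⁴
Solid circle: I = πd⁴/64  ⇒  d = (64I/π)^(1/4) = (64×3.222/π)^(1/4) = 2.85 in

d ≈ 2.85 in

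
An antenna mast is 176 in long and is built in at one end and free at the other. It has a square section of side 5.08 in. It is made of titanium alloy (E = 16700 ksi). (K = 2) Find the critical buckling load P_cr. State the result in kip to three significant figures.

I = a⁴/12 = 5.08⁴/12 = 55.50 in⁴
Effective length L_e = K·L = 2 × 176 = 352.0 in
P_cr = π²EI / L_e² = π² × 16700×10³ × 55.50 / 352.0² = 7.383×10^4 lb

P_cr ≈ 73.8 kip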